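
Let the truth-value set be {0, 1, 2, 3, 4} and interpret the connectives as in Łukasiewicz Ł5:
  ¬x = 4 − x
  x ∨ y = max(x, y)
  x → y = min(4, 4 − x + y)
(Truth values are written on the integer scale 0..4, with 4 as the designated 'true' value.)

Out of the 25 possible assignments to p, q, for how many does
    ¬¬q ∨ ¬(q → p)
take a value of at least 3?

10

value 4: 5 assignments (counts)
value 3: 5 assignments (counts)
value 2: 5 assignments
value 1: 5 assignments
value 0: 5 assignments
So 10 of the 25 assignments meet the threshold.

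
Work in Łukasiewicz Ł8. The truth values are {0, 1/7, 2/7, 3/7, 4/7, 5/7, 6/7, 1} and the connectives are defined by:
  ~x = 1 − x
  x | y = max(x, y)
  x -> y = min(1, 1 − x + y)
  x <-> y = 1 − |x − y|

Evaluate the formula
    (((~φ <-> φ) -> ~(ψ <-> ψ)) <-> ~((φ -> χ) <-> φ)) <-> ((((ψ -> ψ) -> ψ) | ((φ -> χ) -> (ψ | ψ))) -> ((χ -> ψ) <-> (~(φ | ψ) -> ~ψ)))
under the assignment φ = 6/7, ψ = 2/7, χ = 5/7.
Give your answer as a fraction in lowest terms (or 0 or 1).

~φ = ~6/7 = 1/7
~φ <-> φ = 1/7 <-> 6/7 = 2/7
ψ <-> ψ = 2/7 <-> 2/7 = 1
~(ψ <-> ψ) = ~1 = 0
(~φ <-> φ) -> ~(ψ <-> ψ) = 2/7 -> 0 = 5/7
φ -> χ = 6/7 -> 5/7 = 6/7
(φ -> χ) <-> φ = 6/7 <-> 6/7 = 1
~((φ -> χ) <-> φ) = ~1 = 0
((~φ <-> φ) -> ~(ψ <-> ψ)) <-> ~((φ -> χ) <-> φ) = 5/7 <-> 0 = 2/7
ψ -> ψ = 2/7 -> 2/7 = 1
(ψ -> ψ) -> ψ = 1 -> 2/7 = 2/7
φ -> χ = 6/7 -> 5/7 = 6/7
ψ | ψ = 2/7 | 2/7 = 2/7
(φ -> χ) -> (ψ | ψ) = 6/7 -> 2/7 = 3/7
((ψ -> ψ) -> ψ) | ((φ -> χ) -> (ψ | ψ)) = 2/7 | 3/7 = 3/7
χ -> ψ = 5/7 -> 2/7 = 4/7
φ | ψ = 6/7 | 2/7 = 6/7
~(φ | ψ) = ~6/7 = 1/7
~ψ = ~2/7 = 5/7
~(φ | ψ) -> ~ψ = 1/7 -> 5/7 = 1
(χ -> ψ) <-> (~(φ | ψ) -> ~ψ) = 4/7 <-> 1 = 4/7
(((ψ -> ψ) -> ψ) | ((φ -> χ) -> (ψ | ψ))) -> ((χ -> ψ) <-> (~(φ | ψ) -> ~ψ)) = 3/7 -> 4/7 = 1
(((~φ <-> φ) -> ~(ψ <-> ψ)) <-> ~((φ -> χ) <-> φ)) <-> ((((ψ -> ψ) -> ψ) | ((φ -> χ) -> (ψ | ψ))) -> ((χ -> ψ) <-> (~(φ | ψ) -> ~ψ))) = 2/7 <-> 1 = 2/7

2/7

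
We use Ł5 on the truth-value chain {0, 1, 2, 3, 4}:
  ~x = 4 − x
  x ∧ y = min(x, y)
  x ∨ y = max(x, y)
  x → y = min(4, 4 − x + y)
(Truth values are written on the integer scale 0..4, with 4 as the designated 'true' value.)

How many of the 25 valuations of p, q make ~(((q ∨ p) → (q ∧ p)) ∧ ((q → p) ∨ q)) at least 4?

2

value 4: 2 assignments (counts)
value 3: 4 assignments
value 2: 6 assignments
value 1: 8 assignments
value 0: 5 assignments
So 2 of the 25 assignments meet the threshold.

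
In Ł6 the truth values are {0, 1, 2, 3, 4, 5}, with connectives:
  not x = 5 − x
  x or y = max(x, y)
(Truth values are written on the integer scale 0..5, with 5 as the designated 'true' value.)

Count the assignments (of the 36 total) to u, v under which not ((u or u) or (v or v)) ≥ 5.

1

value 5: 1 assignment (counts)
value 4: 3 assignments
value 3: 5 assignments
value 2: 7 assignments
value 1: 9 assignments
value 0: 11 assignments
So 1 of the 36 assignments meets the threshold.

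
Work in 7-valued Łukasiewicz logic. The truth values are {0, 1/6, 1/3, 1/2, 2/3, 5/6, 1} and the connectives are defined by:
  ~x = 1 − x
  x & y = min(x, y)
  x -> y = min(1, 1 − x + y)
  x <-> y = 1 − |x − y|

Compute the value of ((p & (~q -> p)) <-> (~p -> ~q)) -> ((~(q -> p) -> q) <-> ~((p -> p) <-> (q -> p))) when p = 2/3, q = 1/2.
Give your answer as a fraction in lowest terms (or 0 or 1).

1/3

~q = ~1/2 = 1/2
~q -> p = 1/2 -> 2/3 = 1
p & (~q -> p) = 2/3 & 1 = 2/3
~p = ~2/3 = 1/3
~q = ~1/2 = 1/2
~p -> ~q = 1/3 -> 1/2 = 1
(p & (~q -> p)) <-> (~p -> ~q) = 2/3 <-> 1 = 2/3
q -> p = 1/2 -> 2/3 = 1
~(q -> p) = ~1 = 0
~(q -> p) -> q = 0 -> 1/2 = 1
p -> p = 2/3 -> 2/3 = 1
q -> p = 1/2 -> 2/3 = 1
(p -> p) <-> (q -> p) = 1 <-> 1 = 1
~((p -> p) <-> (q -> p)) = ~1 = 0
(~(q -> p) -> q) <-> ~((p -> p) <-> (q -> p)) = 1 <-> 0 = 0
((p & (~q -> p)) <-> (~p -> ~q)) -> ((~(q -> p) -> q) <-> ~((p -> p) <-> (q -> p))) = 2/3 -> 0 = 1/3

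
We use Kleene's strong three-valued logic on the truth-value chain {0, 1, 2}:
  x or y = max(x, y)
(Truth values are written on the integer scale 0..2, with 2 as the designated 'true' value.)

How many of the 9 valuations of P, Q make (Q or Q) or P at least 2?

5

P = 0, Q = 0 ↦ 0  <
P = 0, Q = 1 ↦ 1  <
P = 0, Q = 2 ↦ 2  ≥
P = 1, Q = 0 ↦ 1  <
P = 1, Q = 1 ↦ 1  <
P = 1, Q = 2 ↦ 2  ≥
P = 2, Q = 0 ↦ 2  ≥
P = 2, Q = 1 ↦ 2  ≥
P = 2, Q = 2 ↦ 2  ≥
So 5 of the 9 assignments meet the threshold.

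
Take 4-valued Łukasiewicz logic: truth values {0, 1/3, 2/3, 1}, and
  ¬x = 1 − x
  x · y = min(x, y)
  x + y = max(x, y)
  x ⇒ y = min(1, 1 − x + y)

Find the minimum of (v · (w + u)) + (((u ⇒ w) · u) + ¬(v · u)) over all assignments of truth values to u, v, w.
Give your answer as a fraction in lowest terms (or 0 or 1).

Take u = 1/3, v = 1/3, w = 0:
w + u = 0 + 1/3 = 1/3
v · (w + u) = 1/3 · 1/3 = 1/3
u ⇒ w = 1/3 ⇒ 0 = 2/3
(u ⇒ w) · u = 2/3 · 1/3 = 1/3
v · u = 1/3 · 1/3 = 1/3
¬(v · u) = ¬1/3 = 2/3
((u ⇒ w) · u) + ¬(v · u) = 1/3 + 2/3 = 2/3
(v · (w + u)) + (((u ⇒ w) · u) + ¬(v · u)) = 1/3 + 2/3 = 2/3
No assignment yields a value below 2/3, so this is the minimum.

2/3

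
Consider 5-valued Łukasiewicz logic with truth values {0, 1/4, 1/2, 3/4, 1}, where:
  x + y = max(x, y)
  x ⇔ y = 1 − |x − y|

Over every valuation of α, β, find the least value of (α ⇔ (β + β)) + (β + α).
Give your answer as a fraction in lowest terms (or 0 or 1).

1/2

Take α = 0, β = 1/2:
β + β = 1/2 + 1/2 = 1/2
α ⇔ (β + β) = 0 ⇔ 1/2 = 1/2
β + α = 1/2 + 0 = 1/2
(α ⇔ (β + β)) + (β + α) = 1/2 + 1/2 = 1/2
No assignment yields a value below 1/2, so this is the minimum.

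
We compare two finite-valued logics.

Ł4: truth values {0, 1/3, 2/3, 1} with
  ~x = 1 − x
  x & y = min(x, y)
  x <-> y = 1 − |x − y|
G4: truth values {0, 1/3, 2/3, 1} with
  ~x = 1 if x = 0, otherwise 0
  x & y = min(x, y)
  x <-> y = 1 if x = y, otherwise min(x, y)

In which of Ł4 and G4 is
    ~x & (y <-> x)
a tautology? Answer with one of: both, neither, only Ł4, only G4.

neither

In Ł4: at x = 0, y = 1/3 the value is 2/3 — not a tautology.
In G4: at x = 0, y = 1/3 the value is 0 — not a tautology.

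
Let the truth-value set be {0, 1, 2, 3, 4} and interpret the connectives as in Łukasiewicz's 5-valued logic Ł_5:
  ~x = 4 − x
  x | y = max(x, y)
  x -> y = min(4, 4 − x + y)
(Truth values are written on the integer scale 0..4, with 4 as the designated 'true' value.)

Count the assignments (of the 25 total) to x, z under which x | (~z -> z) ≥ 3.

value 4: 17 assignments (counts)
value 3: 2 assignments (counts)
value 2: 4 assignments
value 1: 1 assignment
value 0: 1 assignment
So 19 of the 25 assignments meet the threshold.

19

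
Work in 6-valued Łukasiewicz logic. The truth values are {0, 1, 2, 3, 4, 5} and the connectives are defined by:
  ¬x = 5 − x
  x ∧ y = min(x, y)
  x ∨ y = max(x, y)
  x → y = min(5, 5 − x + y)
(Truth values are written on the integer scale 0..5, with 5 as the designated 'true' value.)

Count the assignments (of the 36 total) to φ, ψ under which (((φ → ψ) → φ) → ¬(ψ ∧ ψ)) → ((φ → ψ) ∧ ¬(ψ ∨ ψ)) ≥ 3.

23

value 5: 6 assignments (counts)
value 4: 9 assignments (counts)
value 3: 8 assignments (counts)
value 2: 7 assignments
value 1: 4 assignments
value 0: 2 assignments
So 23 of the 36 assignments meet the threshold.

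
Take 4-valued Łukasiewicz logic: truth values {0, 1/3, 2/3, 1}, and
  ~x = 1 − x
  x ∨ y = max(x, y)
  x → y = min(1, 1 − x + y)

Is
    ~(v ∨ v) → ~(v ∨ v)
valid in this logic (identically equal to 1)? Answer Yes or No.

v = 0 ↦ 1
v = 1/3 ↦ 1
v = 2/3 ↦ 1
v = 1 ↦ 1
Every assignment gives a value ≥ 1.

Yes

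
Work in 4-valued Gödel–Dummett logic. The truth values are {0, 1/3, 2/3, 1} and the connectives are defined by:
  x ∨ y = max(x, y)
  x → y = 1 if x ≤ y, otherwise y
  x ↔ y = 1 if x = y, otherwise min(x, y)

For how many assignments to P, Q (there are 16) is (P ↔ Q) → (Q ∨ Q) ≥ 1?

13

P = 0, Q = 0 ↦ 0  <
P = 0, Q = 1/3 ↦ 1  ≥
P = 0, Q = 2/3 ↦ 1  ≥
P = 0, Q = 1 ↦ 1  ≥
P = 1/3, Q = 0 ↦ 1  ≥
P = 1/3, Q = 1/3 ↦ 1/3  <
P = 1/3, Q = 2/3 ↦ 1  ≥
P = 1/3, Q = 1 ↦ 1  ≥
P = 2/3, Q = 0 ↦ 1  ≥
P = 2/3, Q = 1/3 ↦ 1  ≥
P = 2/3, Q = 2/3 ↦ 2/3  <
P = 2/3, Q = 1 ↦ 1  ≥
P = 1, Q = 0 ↦ 1  ≥
P = 1, Q = 1/3 ↦ 1  ≥
P = 1, Q = 2/3 ↦ 1  ≥
P = 1, Q = 1 ↦ 1  ≥
So 13 of the 16 assignments meet the threshold.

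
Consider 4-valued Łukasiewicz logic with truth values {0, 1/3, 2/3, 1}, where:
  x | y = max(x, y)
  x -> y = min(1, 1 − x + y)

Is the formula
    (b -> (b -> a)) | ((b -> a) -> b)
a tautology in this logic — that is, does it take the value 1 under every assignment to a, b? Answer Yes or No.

Yes

a = 0, b = 0 ↦ 1
a = 0, b = 1/3 ↦ 1
a = 0, b = 2/3 ↦ 1
a = 0, b = 1 ↦ 1
a = 1/3, b = 0 ↦ 1
a = 1/3, b = 1/3 ↦ 1
a = 1/3, b = 2/3 ↦ 1
a = 1/3, b = 1 ↦ 1
a = 2/3, b = 0 ↦ 1
a = 2/3, b = 1/3 ↦ 1
a = 2/3, b = 2/3 ↦ 1
a = 2/3, b = 1 ↦ 1
a = 1, b = 0 ↦ 1
a = 1, b = 1/3 ↦ 1
a = 1, b = 2/3 ↦ 1
a = 1, b = 1 ↦ 1
Every assignment gives a value ≥ 1.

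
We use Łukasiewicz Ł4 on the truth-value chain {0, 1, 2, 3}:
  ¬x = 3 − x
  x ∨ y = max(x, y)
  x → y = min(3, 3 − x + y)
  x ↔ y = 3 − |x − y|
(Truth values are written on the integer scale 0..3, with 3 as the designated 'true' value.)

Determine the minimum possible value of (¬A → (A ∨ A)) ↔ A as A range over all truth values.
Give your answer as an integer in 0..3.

Take A = 1:
¬A = ¬1 = 2
A ∨ A = 1 ∨ 1 = 1
¬A → (A ∨ A) = 2 → 1 = 2
(¬A → (A ∨ A)) ↔ A = 2 ↔ 1 = 2
No assignment yields a value below 2, so this is the minimum.

2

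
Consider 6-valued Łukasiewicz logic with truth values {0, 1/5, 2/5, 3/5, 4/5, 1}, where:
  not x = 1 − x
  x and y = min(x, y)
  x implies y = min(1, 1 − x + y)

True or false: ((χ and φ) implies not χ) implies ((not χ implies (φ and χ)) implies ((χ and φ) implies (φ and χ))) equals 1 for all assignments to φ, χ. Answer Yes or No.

At φ = 2/5, χ = 2/5, for instance:
χ and φ = 2/5 and 2/5 = 2/5
not χ = not 2/5 = 3/5
(χ and φ) implies not χ = 2/5 implies 3/5 = 1
φ and χ = 2/5 and 2/5 = 2/5
not χ implies (φ and χ) = 3/5 implies 2/5 = 4/5
(χ and φ) implies (φ and χ) = 2/5 implies 2/5 = 1
(not χ implies (φ and χ)) implies ((χ and φ) implies (φ and χ)) = 4/5 implies 1 = 1
((χ and φ) implies not χ) implies ((not χ implies (φ and χ)) implies ((χ and φ) implies (φ and χ))) = 1 implies 1 = 1
and checking the remaining 35 assignments likewise gives ≥ 1 in every case.

Yes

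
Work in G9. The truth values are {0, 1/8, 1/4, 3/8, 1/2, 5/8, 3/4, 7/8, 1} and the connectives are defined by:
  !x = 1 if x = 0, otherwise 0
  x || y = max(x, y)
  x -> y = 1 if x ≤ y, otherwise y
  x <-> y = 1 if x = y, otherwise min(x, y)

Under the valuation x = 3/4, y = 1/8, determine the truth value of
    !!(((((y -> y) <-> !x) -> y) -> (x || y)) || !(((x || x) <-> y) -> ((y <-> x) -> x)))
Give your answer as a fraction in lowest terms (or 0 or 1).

1

y -> y = 1/8 -> 1/8 = 1
!x = !3/4 = 0
(y -> y) <-> !x = 1 <-> 0 = 0
((y -> y) <-> !x) -> y = 0 -> 1/8 = 1
x || y = 3/4 || 1/8 = 3/4
(((y -> y) <-> !x) -> y) -> (x || y) = 1 -> 3/4 = 3/4
x || x = 3/4 || 3/4 = 3/4
(x || x) <-> y = 3/4 <-> 1/8 = 1/8
y <-> x = 1/8 <-> 3/4 = 1/8
(y <-> x) -> x = 1/8 -> 3/4 = 1
((x || x) <-> y) -> ((y <-> x) -> x) = 1/8 -> 1 = 1
!(((x || x) <-> y) -> ((y <-> x) -> x)) = !1 = 0
((((y -> y) <-> !x) -> y) -> (x || y)) || !(((x || x) <-> y) -> ((y <-> x) -> x)) = 3/4 || 0 = 3/4
!(((((y -> y) <-> !x) -> y) -> (x || y)) || !(((x || x) <-> y) -> ((y <-> x) -> x))) = !3/4 = 0
!!(((((y -> y) <-> !x) -> y) -> (x || y)) || !(((x || x) <-> y) -> ((y <-> x) -> x))) = !0 = 1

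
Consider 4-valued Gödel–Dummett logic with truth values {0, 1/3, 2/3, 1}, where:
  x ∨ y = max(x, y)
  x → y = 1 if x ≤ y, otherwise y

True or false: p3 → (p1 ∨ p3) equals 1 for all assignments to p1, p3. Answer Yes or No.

p1 = 0, p3 = 0 ↦ 1
p1 = 0, p3 = 1/3 ↦ 1
p1 = 0, p3 = 2/3 ↦ 1
p1 = 0, p3 = 1 ↦ 1
p1 = 1/3, p3 = 0 ↦ 1
p1 = 1/3, p3 = 1/3 ↦ 1
p1 = 1/3, p3 = 2/3 ↦ 1
p1 = 1/3, p3 = 1 ↦ 1
p1 = 2/3, p3 = 0 ↦ 1
p1 = 2/3, p3 = 1/3 ↦ 1
p1 = 2/3, p3 = 2/3 ↦ 1
p1 = 2/3, p3 = 1 ↦ 1
p1 = 1, p3 = 0 ↦ 1
p1 = 1, p3 = 1/3 ↦ 1
p1 = 1, p3 = 2/3 ↦ 1
p1 = 1, p3 = 1 ↦ 1
Every assignment gives a value ≥ 1.

Yes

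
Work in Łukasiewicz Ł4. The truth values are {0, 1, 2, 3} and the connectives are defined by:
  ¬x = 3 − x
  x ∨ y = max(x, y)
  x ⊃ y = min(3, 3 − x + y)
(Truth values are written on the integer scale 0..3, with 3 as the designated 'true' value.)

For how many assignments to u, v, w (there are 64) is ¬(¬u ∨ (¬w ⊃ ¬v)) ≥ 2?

value 3: 1 assignment (counts)
value 2: 5 assignments (counts)
value 1: 12 assignments
value 0: 46 assignments
So 6 of the 64 assignments meet the threshold.

6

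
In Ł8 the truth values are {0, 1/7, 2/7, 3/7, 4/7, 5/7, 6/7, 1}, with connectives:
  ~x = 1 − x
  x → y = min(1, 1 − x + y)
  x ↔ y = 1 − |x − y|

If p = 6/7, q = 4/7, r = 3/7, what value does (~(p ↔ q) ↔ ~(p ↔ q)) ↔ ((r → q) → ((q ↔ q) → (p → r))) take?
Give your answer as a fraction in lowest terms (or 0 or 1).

4/7

p ↔ q = 6/7 ↔ 4/7 = 5/7
~(p ↔ q) = ~5/7 = 2/7
p ↔ q = 6/7 ↔ 4/7 = 5/7
~(p ↔ q) = ~5/7 = 2/7
~(p ↔ q) ↔ ~(p ↔ q) = 2/7 ↔ 2/7 = 1
r → q = 3/7 → 4/7 = 1
q ↔ q = 4/7 ↔ 4/7 = 1
p → r = 6/7 → 3/7 = 4/7
(q ↔ q) → (p → r) = 1 → 4/7 = 4/7
(r → q) → ((q ↔ q) → (p → r)) = 1 → 4/7 = 4/7
(~(p ↔ q) ↔ ~(p ↔ q)) ↔ ((r → q) → ((q ↔ q) → (p → r))) = 1 ↔ 4/7 = 4/7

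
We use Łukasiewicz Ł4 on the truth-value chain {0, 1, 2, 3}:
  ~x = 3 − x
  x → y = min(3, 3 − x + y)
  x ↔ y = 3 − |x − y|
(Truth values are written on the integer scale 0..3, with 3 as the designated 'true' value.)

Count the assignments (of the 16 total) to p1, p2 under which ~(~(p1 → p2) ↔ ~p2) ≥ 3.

p1 = 0, p2 = 0 ↦ 3  ≥
p1 = 0, p2 = 1 ↦ 2  <
p1 = 0, p2 = 2 ↦ 1  <
p1 = 0, p2 = 3 ↦ 0  <
p1 = 1, p2 = 0 ↦ 2  <
p1 = 1, p2 = 1 ↦ 2  <
p1 = 1, p2 = 2 ↦ 1  <
p1 = 1, p2 = 3 ↦ 0  <
p1 = 2, p2 = 0 ↦ 1  <
p1 = 2, p2 = 1 ↦ 1  <
p1 = 2, p2 = 2 ↦ 1  <
p1 = 2, p2 = 3 ↦ 0  <
p1 = 3, p2 = 0 ↦ 0  <
p1 = 3, p2 = 1 ↦ 0  <
p1 = 3, p2 = 2 ↦ 0  <
p1 = 3, p2 = 3 ↦ 0  <
So 1 of the 16 assignments meets the threshold.

1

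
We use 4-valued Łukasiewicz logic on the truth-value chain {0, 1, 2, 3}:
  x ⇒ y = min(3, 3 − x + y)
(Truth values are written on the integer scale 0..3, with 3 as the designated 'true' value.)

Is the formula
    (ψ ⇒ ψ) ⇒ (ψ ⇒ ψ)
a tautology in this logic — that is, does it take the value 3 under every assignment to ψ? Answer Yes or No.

Yes

ψ = 0 ↦ 3
ψ = 1 ↦ 3
ψ = 2 ↦ 3
ψ = 3 ↦ 3
Every assignment gives a value ≥ 3.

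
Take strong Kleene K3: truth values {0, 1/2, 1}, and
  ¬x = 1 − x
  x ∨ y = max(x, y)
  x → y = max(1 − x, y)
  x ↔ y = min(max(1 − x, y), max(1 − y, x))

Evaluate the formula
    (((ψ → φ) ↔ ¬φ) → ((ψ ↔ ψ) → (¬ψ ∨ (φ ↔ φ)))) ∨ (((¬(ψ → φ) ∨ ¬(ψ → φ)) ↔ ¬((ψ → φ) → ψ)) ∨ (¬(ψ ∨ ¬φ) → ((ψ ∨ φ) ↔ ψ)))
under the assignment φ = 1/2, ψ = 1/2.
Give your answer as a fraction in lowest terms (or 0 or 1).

ψ → φ = 1/2 → 1/2 = 1/2
¬φ = ¬1/2 = 1/2
(ψ → φ) ↔ ¬φ = 1/2 ↔ 1/2 = 1/2
ψ ↔ ψ = 1/2 ↔ 1/2 = 1/2
¬ψ = ¬1/2 = 1/2
φ ↔ φ = 1/2 ↔ 1/2 = 1/2
¬ψ ∨ (φ ↔ φ) = 1/2 ∨ 1/2 = 1/2
(ψ ↔ ψ) → (¬ψ ∨ (φ ↔ φ)) = 1/2 → 1/2 = 1/2
((ψ → φ) ↔ ¬φ) → ((ψ ↔ ψ) → (¬ψ ∨ (φ ↔ φ))) = 1/2 → 1/2 = 1/2
ψ → φ = 1/2 → 1/2 = 1/2
¬(ψ → φ) = ¬1/2 = 1/2
ψ → φ = 1/2 → 1/2 = 1/2
¬(ψ → φ) = ¬1/2 = 1/2
¬(ψ → φ) ∨ ¬(ψ → φ) = 1/2 ∨ 1/2 = 1/2
ψ → φ = 1/2 → 1/2 = 1/2
(ψ → φ) → ψ = 1/2 → 1/2 = 1/2
¬((ψ → φ) → ψ) = ¬1/2 = 1/2
(¬(ψ → φ) ∨ ¬(ψ → φ)) ↔ ¬((ψ → φ) → ψ) = 1/2 ↔ 1/2 = 1/2
¬φ = ¬1/2 = 1/2
ψ ∨ ¬φ = 1/2 ∨ 1/2 = 1/2
¬(ψ ∨ ¬φ) = ¬1/2 = 1/2
ψ ∨ φ = 1/2 ∨ 1/2 = 1/2
(ψ ∨ φ) ↔ ψ = 1/2 ↔ 1/2 = 1/2
¬(ψ ∨ ¬φ) → ((ψ ∨ φ) ↔ ψ) = 1/2 → 1/2 = 1/2
((¬(ψ → φ) ∨ ¬(ψ → φ)) ↔ ¬((ψ → φ) → ψ)) ∨ (¬(ψ ∨ ¬φ) → ((ψ ∨ φ) ↔ ψ)) = 1/2 ∨ 1/2 = 1/2
(((ψ → φ) ↔ ¬φ) → ((ψ ↔ ψ) → (¬ψ ∨ (φ ↔ φ)))) ∨ (((¬(ψ → φ) ∨ ¬(ψ → φ)) ↔ ¬((ψ → φ) → ψ)) ∨ (¬(ψ ∨ ¬φ) → ((ψ ∨ φ) ↔ ψ))) = 1/2 ∨ 1/2 = 1/2

1/2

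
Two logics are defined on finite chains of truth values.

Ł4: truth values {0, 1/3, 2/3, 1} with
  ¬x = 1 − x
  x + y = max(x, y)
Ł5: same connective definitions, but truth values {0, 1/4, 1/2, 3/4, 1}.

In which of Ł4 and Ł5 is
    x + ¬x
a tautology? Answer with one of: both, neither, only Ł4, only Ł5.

In Ł4: at x = 1/3 the value is 2/3 — not a tautology.
In Ł5: at x = 1/4 the value is 3/4 — not a tautology.

neither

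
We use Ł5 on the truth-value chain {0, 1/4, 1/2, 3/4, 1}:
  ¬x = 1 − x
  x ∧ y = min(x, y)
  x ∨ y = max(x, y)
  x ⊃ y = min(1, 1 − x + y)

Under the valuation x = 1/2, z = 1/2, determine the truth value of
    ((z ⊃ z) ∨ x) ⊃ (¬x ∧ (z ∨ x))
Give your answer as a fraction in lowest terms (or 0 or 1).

z ⊃ z = 1/2 ⊃ 1/2 = 1
(z ⊃ z) ∨ x = 1 ∨ 1/2 = 1
¬x = ¬1/2 = 1/2
z ∨ x = 1/2 ∨ 1/2 = 1/2
¬x ∧ (z ∨ x) = 1/2 ∧ 1/2 = 1/2
((z ⊃ z) ∨ x) ⊃ (¬x ∧ (z ∨ x)) = 1 ⊃ 1/2 = 1/2

1/2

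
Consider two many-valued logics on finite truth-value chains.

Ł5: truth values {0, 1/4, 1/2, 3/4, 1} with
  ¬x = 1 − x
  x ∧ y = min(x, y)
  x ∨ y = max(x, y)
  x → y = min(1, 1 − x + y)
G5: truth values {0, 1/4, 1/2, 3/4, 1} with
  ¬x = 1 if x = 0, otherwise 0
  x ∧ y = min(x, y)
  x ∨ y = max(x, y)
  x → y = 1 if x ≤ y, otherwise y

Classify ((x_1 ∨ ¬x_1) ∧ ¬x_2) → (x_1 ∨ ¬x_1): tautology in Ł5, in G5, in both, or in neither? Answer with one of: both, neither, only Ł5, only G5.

both

In Ł5: every assignment gives 1 — tautology.
In G5: every assignment gives 1 — tautology.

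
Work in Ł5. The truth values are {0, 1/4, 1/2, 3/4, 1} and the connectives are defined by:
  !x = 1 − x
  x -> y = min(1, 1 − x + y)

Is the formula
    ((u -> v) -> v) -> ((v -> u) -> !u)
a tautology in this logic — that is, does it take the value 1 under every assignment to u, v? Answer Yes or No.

No

Counterexample: take u = 3/4, v = 0.
u -> v = 3/4 -> 0 = 1/4
(u -> v) -> v = 1/4 -> 0 = 3/4
v -> u = 0 -> 3/4 = 1
!u = !3/4 = 1/4
(v -> u) -> !u = 1 -> 1/4 = 1/4
((u -> v) -> v) -> ((v -> u) -> !u) = 3/4 -> 1/4 = 1/2
This gives 1/2 ≠ 1.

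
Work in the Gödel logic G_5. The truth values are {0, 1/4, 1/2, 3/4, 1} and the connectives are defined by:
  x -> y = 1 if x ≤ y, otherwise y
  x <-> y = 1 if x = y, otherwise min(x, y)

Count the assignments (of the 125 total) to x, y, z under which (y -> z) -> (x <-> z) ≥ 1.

value 1: 55 assignments (counts)
value 3/4: 9 assignments
value 1/2: 16 assignments
value 1/4: 21 assignments
value 0: 24 assignments
So 55 of the 125 assignments meet the threshold.

55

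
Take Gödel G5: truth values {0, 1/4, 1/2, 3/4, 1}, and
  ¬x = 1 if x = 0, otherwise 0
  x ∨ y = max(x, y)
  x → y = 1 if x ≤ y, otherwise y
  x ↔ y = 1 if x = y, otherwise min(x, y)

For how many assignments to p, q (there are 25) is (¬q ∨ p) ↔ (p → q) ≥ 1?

value 1: 2 assignments (counts)
value 3/4: 3 assignments
value 1/2: 5 assignments
value 1/4: 7 assignments
value 0: 8 assignments
So 2 of the 25 assignments meet the threshold.

2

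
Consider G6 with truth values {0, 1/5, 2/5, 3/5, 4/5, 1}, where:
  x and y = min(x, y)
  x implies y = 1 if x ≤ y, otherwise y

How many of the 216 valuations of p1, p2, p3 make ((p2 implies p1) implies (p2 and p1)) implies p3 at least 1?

value 1: 106 assignments (counts)
value 4/5: 16 assignments
value 3/5: 18 assignments
value 2/5: 21 assignments
value 1/5: 25 assignments
value 0: 30 assignments
So 106 of the 216 assignments meet the threshold.

106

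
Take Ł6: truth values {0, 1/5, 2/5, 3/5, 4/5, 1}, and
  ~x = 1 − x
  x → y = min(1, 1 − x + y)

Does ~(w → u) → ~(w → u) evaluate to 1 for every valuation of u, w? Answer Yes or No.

At u = 1, w = 2/5, for instance:
w → u = 2/5 → 1 = 1
~(w → u) = ~1 = 0
~(w → u) → ~(w → u) = 0 → 0 = 1
and checking the remaining 35 assignments likewise gives ≥ 1 in every case.

Yes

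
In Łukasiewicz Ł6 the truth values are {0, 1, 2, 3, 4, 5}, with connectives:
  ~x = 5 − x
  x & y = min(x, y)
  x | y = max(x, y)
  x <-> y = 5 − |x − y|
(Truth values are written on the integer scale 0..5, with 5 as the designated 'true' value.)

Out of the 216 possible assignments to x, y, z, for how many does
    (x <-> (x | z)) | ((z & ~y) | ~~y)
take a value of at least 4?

value 5: 146 assignments (counts)
value 4: 44 assignments (counts)
value 3: 26 assignments
So 190 of the 216 assignments meet the threshold.

190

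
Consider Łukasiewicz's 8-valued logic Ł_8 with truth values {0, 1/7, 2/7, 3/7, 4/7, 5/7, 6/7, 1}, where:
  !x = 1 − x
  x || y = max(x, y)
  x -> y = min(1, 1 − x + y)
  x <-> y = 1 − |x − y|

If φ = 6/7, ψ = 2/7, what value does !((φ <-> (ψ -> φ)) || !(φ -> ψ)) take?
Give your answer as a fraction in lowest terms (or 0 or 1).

1/7

ψ -> φ = 2/7 -> 6/7 = 1
φ <-> (ψ -> φ) = 6/7 <-> 1 = 6/7
φ -> ψ = 6/7 -> 2/7 = 3/7
!(φ -> ψ) = !3/7 = 4/7
(φ <-> (ψ -> φ)) || !(φ -> ψ) = 6/7 || 4/7 = 6/7
!((φ <-> (ψ -> φ)) || !(φ -> ψ)) = !6/7 = 1/7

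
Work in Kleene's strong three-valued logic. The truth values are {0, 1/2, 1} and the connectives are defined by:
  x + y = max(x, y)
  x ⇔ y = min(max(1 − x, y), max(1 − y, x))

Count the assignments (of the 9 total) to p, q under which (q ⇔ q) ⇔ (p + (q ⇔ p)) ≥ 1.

p = 0, q = 0 ↦ 1  ≥
p = 0, q = 1/2 ↦ 1/2  <
p = 0, q = 1 ↦ 0  <
p = 1/2, q = 0 ↦ 1/2  <
p = 1/2, q = 1/2 ↦ 1/2  <
p = 1/2, q = 1 ↦ 1/2  <
p = 1, q = 0 ↦ 1  ≥
p = 1, q = 1/2 ↦ 1/2  <
p = 1, q = 1 ↦ 1  ≥
So 3 of the 9 assignments meet the threshold.

3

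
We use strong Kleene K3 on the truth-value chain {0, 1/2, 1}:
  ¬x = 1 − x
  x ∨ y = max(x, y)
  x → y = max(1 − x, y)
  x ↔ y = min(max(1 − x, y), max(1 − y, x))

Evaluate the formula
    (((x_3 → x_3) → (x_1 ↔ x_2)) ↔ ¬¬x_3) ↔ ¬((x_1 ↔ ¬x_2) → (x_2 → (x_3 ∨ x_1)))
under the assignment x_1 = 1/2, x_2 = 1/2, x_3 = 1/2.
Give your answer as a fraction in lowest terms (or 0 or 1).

1/2

x_3 → x_3 = 1/2 → 1/2 = 1/2
x_1 ↔ x_2 = 1/2 ↔ 1/2 = 1/2
(x_3 → x_3) → (x_1 ↔ x_2) = 1/2 → 1/2 = 1/2
¬x_3 = ¬1/2 = 1/2
¬¬x_3 = ¬1/2 = 1/2
((x_3 → x_3) → (x_1 ↔ x_2)) ↔ ¬¬x_3 = 1/2 ↔ 1/2 = 1/2
¬x_2 = ¬1/2 = 1/2
x_1 ↔ ¬x_2 = 1/2 ↔ 1/2 = 1/2
x_3 ∨ x_1 = 1/2 ∨ 1/2 = 1/2
x_2 → (x_3 ∨ x_1) = 1/2 → 1/2 = 1/2
(x_1 ↔ ¬x_2) → (x_2 → (x_3 ∨ x_1)) = 1/2 → 1/2 = 1/2
¬((x_1 ↔ ¬x_2) → (x_2 → (x_3 ∨ x_1))) = ¬1/2 = 1/2
(((x_3 → x_3) → (x_1 ↔ x_2)) ↔ ¬¬x_3) ↔ ¬((x_1 ↔ ¬x_2) → (x_2 → (x_3 ∨ x_1))) = 1/2 ↔ 1/2 = 1/2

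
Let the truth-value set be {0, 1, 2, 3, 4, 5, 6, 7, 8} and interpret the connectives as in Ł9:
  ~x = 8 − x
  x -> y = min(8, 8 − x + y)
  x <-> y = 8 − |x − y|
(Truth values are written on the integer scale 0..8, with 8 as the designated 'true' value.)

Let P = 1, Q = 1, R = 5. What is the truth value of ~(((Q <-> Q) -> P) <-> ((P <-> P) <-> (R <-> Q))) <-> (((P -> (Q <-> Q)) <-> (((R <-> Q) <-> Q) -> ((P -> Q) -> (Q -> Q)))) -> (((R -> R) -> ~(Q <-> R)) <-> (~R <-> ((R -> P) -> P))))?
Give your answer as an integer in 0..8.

5

Q <-> Q = 1 <-> 1 = 8
(Q <-> Q) -> P = 8 -> 1 = 1
P <-> P = 1 <-> 1 = 8
R <-> Q = 5 <-> 1 = 4
(P <-> P) <-> (R <-> Q) = 8 <-> 4 = 4
((Q <-> Q) -> P) <-> ((P <-> P) <-> (R <-> Q)) = 1 <-> 4 = 5
~(((Q <-> Q) -> P) <-> ((P <-> P) <-> (R <-> Q))) = ~5 = 3
Q <-> Q = 1 <-> 1 = 8
P -> (Q <-> Q) = 1 -> 8 = 8
R <-> Q = 5 <-> 1 = 4
(R <-> Q) <-> Q = 4 <-> 1 = 5
P -> Q = 1 -> 1 = 8
Q -> Q = 1 -> 1 = 8
(P -> Q) -> (Q -> Q) = 8 -> 8 = 8
((R <-> Q) <-> Q) -> ((P -> Q) -> (Q -> Q)) = 5 -> 8 = 8
(P -> (Q <-> Q)) <-> (((R <-> Q) <-> Q) -> ((P -> Q) -> (Q -> Q))) = 8 <-> 8 = 8
R -> R = 5 -> 5 = 8
Q <-> R = 1 <-> 5 = 4
~(Q <-> R) = ~4 = 4
(R -> R) -> ~(Q <-> R) = 8 -> 4 = 4
~R = ~5 = 3
R -> P = 5 -> 1 = 4
(R -> P) -> P = 4 -> 1 = 5
~R <-> ((R -> P) -> P) = 3 <-> 5 = 6
((R -> R) -> ~(Q <-> R)) <-> (~R <-> ((R -> P) -> P)) = 4 <-> 6 = 6
((P -> (Q <-> Q)) <-> (((R <-> Q) <-> Q) -> ((P -> Q) -> (Q -> Q)))) -> (((R -> R) -> ~(Q <-> R)) <-> (~R <-> ((R -> P) -> P))) = 8 -> 6 = 6
~(((Q <-> Q) -> P) <-> ((P <-> P) <-> (R <-> Q))) <-> (((P -> (Q <-> Q)) <-> (((R <-> Q) <-> Q) -> ((P -> Q) -> (Q -> Q)))) -> (((R -> R) -> ~(Q <-> R)) <-> (~R <-> ((R -> P) -> P)))) = 3 <-> 6 = 5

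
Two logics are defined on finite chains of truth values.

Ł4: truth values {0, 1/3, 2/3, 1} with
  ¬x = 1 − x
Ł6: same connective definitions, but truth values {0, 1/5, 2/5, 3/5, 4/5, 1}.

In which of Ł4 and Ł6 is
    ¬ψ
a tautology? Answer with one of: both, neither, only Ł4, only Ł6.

In Ł4: at ψ = 1/3 the value is 2/3 — not a tautology.
In Ł6: at ψ = 1/5 the value is 4/5 — not a tautology.

neither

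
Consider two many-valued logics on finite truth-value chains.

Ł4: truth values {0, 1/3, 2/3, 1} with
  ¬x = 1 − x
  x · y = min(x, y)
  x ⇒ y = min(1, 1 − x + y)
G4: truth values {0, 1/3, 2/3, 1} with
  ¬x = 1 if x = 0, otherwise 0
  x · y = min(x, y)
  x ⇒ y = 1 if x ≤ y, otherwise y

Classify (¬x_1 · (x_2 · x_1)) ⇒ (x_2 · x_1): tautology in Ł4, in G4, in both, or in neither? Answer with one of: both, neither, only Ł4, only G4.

In Ł4: every assignment gives 1 — tautology.
In G4: every assignment gives 1 — tautology.

both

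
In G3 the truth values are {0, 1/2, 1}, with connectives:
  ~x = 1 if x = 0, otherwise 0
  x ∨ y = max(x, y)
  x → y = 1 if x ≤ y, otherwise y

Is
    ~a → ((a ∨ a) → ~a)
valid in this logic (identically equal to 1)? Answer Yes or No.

Yes

a = 0 ↦ 1
a = 1/2 ↦ 1
a = 1 ↦ 1
Every assignment gives a value ≥ 1.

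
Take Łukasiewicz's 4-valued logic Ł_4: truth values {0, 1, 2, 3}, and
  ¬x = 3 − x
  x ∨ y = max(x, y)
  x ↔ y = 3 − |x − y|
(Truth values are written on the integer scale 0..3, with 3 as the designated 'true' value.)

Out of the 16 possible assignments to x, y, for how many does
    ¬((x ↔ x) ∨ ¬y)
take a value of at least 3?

x = 0, y = 0 ↦ 0  <
x = 0, y = 1 ↦ 0  <
x = 0, y = 2 ↦ 0  <
x = 0, y = 3 ↦ 0  <
x = 1, y = 0 ↦ 0  <
x = 1, y = 1 ↦ 0  <
x = 1, y = 2 ↦ 0  <
x = 1, y = 3 ↦ 0  <
x = 2, y = 0 ↦ 0  <
x = 2, y = 1 ↦ 0  <
x = 2, y = 2 ↦ 0  <
x = 2, y = 3 ↦ 0  <
x = 3, y = 0 ↦ 0  <
x = 3, y = 1 ↦ 0  <
x = 3, y = 2 ↦ 0  <
x = 3, y = 3 ↦ 0  <
So 0 of the 16 assignments meet the threshold.

0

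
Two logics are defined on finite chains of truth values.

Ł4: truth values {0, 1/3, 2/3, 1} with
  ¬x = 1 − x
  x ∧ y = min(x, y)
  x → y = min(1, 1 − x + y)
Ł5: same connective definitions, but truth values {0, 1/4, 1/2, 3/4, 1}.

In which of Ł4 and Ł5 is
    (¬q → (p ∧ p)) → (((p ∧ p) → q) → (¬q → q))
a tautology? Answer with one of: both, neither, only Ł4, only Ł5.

In Ł4: every assignment gives 1 — tautology.
In Ł5: every assignment gives 1 — tautology.

both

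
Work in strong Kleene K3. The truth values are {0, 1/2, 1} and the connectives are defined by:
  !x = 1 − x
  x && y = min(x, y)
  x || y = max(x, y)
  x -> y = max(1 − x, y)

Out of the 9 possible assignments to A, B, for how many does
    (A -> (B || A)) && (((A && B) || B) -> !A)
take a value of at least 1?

4

A = 0, B = 0 ↦ 1  ≥
A = 0, B = 1/2 ↦ 1  ≥
A = 0, B = 1 ↦ 1  ≥
A = 1/2, B = 0 ↦ 1/2  <
A = 1/2, B = 1/2 ↦ 1/2  <
A = 1/2, B = 1 ↦ 1/2  <
A = 1, B = 0 ↦ 1  ≥
A = 1, B = 1/2 ↦ 1/2  <
A = 1, B = 1 ↦ 0  <
So 4 of the 9 assignments meet the threshold.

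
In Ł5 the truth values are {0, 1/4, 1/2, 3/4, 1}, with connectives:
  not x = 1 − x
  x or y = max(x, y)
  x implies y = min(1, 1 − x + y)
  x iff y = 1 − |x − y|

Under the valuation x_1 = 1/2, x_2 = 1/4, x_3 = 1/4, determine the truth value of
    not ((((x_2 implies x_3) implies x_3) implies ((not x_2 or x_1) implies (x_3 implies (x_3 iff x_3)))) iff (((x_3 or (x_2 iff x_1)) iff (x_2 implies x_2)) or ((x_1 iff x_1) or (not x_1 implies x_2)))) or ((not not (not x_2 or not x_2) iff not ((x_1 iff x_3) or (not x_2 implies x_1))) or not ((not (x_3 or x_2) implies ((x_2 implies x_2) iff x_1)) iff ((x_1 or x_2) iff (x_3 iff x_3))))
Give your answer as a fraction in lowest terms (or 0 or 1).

1/2

x_2 implies x_3 = 1/4 implies 1/4 = 1
(x_2 implies x_3) implies x_3 = 1 implies 1/4 = 1/4
not x_2 = not 1/4 = 3/4
not x_2 or x_1 = 3/4 or 1/2 = 3/4
x_3 iff x_3 = 1/4 iff 1/4 = 1
x_3 implies (x_3 iff x_3) = 1/4 implies 1 = 1
(not x_2 or x_1) implies (x_3 implies (x_3 iff x_3)) = 3/4 implies 1 = 1
((x_2 implies x_3) implies x_3) implies ((not x_2 or x_1) implies (x_3 implies (x_3 iff x_3))) = 1/4 implies 1 = 1
x_2 iff x_1 = 1/4 iff 1/2 = 3/4
x_3 or (x_2 iff x_1) = 1/4 or 3/4 = 3/4
x_2 implies x_2 = 1/4 implies 1/4 = 1
(x_3 or (x_2 iff x_1)) iff (x_2 implies x_2) = 3/4 iff 1 = 3/4
x_1 iff x_1 = 1/2 iff 1/2 = 1
not x_1 = not 1/2 = 1/2
not x_1 implies x_2 = 1/2 implies 1/4 = 3/4
(x_1 iff x_1) or (not x_1 implies x_2) = 1 or 3/4 = 1
((x_3 or (x_2 iff x_1)) iff (x_2 implies x_2)) or ((x_1 iff x_1) or (not x_1 implies x_2)) = 3/4 or 1 = 1
(((x_2 implies x_3) implies x_3) implies ((not x_2 or x_1) implies (x_3 implies (x_3 iff x_3)))) iff (((x_3 or (x_2 iff x_1)) iff (x_2 implies x_2)) or ((x_1 iff x_1) or (not x_1 implies x_2))) = 1 iff 1 = 1
not ((((x_2 implies x_3) implies x_3) implies ((not x_2 or x_1) implies (x_3 implies (x_3 iff x_3)))) iff (((x_3 or (x_2 iff x_1)) iff (x_2 implies x_2)) or ((x_1 iff x_1) or (not x_1 implies x_2)))) = not 1 = 0
not x_2 = not 1/4 = 3/4
not x_2 = not 1/4 = 3/4
not x_2 or not x_2 = 3/4 or 3/4 = 3/4
not (not x_2 or not x_2) = not 3/4 = 1/4
not not (not x_2 or not x_2) = not 1/4 = 3/4
x_1 iff x_3 = 1/2 iff 1/4 = 3/4
not x_2 = not 1/4 = 3/4
not x_2 implies x_1 = 3/4 implies 1/2 = 3/4
(x_1 iff x_3) or (not x_2 implies x_1) = 3/4 or 3/4 = 3/4
not ((x_1 iff x_3) or (not x_2 implies x_1)) = not 3/4 = 1/4
not not (not x_2 or not x_2) iff not ((x_1 iff x_3) or (not x_2 implies x_1)) = 3/4 iff 1/4 = 1/2
x_3 or x_2 = 1/4 or 1/4 = 1/4
not (x_3 or x_2) = not 1/4 = 3/4
x_2 implies x_2 = 1/4 implies 1/4 = 1
(x_2 implies x_2) iff x_1 = 1 iff 1/2 = 1/2
not (x_3 or x_2) implies ((x_2 implies x_2) iff x_1) = 3/4 implies 1/2 = 3/4
x_1 or x_2 = 1/2 or 1/4 = 1/2
x_3 iff x_3 = 1/4 iff 1/4 = 1
(x_1 or x_2) iff (x_3 iff x_3) = 1/2 iff 1 = 1/2
(not (x_3 or x_2) implies ((x_2 implies x_2) iff x_1)) iff ((x_1 or x_2) iff (x_3 iff x_3)) = 3/4 iff 1/2 = 3/4
not ((not (x_3 or x_2) implies ((x_2 implies x_2) iff x_1)) iff ((x_1 or x_2) iff (x_3 iff x_3))) = not 3/4 = 1/4
(not not (not x_2 or not x_2) iff not ((x_1 iff x_3) or (not x_2 implies x_1))) or not ((not (x_3 or x_2) implies ((x_2 implies x_2) iff x_1)) iff ((x_1 or x_2) iff (x_3 iff x_3))) = 1/2 or 1/4 = 1/2
not ((((x_2 implies x_3) implies x_3) implies ((not x_2 or x_1) implies (x_3 implies (x_3 iff x_3)))) iff (((x_3 or (x_2 iff x_1)) iff (x_2 implies x_2)) or ((x_1 iff x_1) or (not x_1 implies x_2)))) or ((not not (not x_2 or not x_2) iff not ((x_1 iff x_3) or (not x_2 implies x_1))) or not ((not (x_3 or x_2) implies ((x_2 implies x_2) iff x_1)) iff ((x_1 or x_2) iff (x_3 iff x_3)))) = 0 or 1/2 = 1/2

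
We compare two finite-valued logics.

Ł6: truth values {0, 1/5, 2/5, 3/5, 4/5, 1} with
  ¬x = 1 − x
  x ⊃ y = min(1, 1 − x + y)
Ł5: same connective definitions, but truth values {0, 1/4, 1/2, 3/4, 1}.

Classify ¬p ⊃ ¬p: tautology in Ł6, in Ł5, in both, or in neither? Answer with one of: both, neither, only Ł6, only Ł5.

In Ł6: every assignment gives 1 — tautology.
In Ł5: every assignment gives 1 — tautology.

both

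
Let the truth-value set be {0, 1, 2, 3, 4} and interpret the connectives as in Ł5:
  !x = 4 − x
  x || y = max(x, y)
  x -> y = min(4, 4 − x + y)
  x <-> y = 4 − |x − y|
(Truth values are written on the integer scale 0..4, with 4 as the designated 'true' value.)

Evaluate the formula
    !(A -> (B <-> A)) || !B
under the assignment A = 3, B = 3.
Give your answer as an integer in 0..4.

1

B <-> A = 3 <-> 3 = 4
A -> (B <-> A) = 3 -> 4 = 4
!(A -> (B <-> A)) = !4 = 0
!B = !3 = 1
!(A -> (B <-> A)) || !B = 0 || 1 = 1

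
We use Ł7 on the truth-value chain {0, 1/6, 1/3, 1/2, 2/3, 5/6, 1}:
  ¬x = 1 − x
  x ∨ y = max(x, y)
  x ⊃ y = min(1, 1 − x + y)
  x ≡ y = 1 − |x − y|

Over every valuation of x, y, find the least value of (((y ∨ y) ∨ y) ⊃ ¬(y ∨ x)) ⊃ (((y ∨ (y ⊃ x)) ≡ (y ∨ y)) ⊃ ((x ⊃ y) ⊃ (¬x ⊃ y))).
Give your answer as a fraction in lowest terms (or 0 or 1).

1/2

Take x = 0, y = 1/2:
y ∨ y = 1/2 ∨ 1/2 = 1/2
(y ∨ y) ∨ y = 1/2 ∨ 1/2 = 1/2
y ∨ x = 1/2 ∨ 0 = 1/2
¬(y ∨ x) = ¬1/2 = 1/2
((y ∨ y) ∨ y) ⊃ ¬(y ∨ x) = 1/2 ⊃ 1/2 = 1
y ⊃ x = 1/2 ⊃ 0 = 1/2
y ∨ (y ⊃ x) = 1/2 ∨ 1/2 = 1/2
y ∨ y = 1/2 ∨ 1/2 = 1/2
(y ∨ (y ⊃ x)) ≡ (y ∨ y) = 1/2 ≡ 1/2 = 1
x ⊃ y = 0 ⊃ 1/2 = 1
¬x = ¬0 = 1
¬x ⊃ y = 1 ⊃ 1/2 = 1/2
(x ⊃ y) ⊃ (¬x ⊃ y) = 1 ⊃ 1/2 = 1/2
((y ∨ (y ⊃ x)) ≡ (y ∨ y)) ⊃ ((x ⊃ y) ⊃ (¬x ⊃ y)) = 1 ⊃ 1/2 = 1/2
(((y ∨ y) ∨ y) ⊃ ¬(y ∨ x)) ⊃ (((y ∨ (y ⊃ x)) ≡ (y ∨ y)) ⊃ ((x ⊃ y) ⊃ (¬x ⊃ y))) = 1 ⊃ 1/2 = 1/2
No assignment yields a value below 1/2, so this is the minimum.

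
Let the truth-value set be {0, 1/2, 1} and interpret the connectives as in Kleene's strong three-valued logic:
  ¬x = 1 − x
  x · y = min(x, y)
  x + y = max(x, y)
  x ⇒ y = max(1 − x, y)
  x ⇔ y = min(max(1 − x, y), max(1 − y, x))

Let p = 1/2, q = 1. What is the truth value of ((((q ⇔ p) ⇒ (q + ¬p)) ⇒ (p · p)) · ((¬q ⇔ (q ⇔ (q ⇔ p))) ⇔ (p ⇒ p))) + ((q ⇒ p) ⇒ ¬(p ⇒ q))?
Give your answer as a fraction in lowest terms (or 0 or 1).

q ⇔ p = 1 ⇔ 1/2 = 1/2
¬p = ¬1/2 = 1/2
q + ¬p = 1 + 1/2 = 1
(q ⇔ p) ⇒ (q + ¬p) = 1/2 ⇒ 1 = 1
p · p = 1/2 · 1/2 = 1/2
((q ⇔ p) ⇒ (q + ¬p)) ⇒ (p · p) = 1 ⇒ 1/2 = 1/2
¬q = ¬1 = 0
q ⇔ p = 1 ⇔ 1/2 = 1/2
q ⇔ (q ⇔ p) = 1 ⇔ 1/2 = 1/2
¬q ⇔ (q ⇔ (q ⇔ p)) = 0 ⇔ 1/2 = 1/2
p ⇒ p = 1/2 ⇒ 1/2 = 1/2
(¬q ⇔ (q ⇔ (q ⇔ p))) ⇔ (p ⇒ p) = 1/2 ⇔ 1/2 = 1/2
(((q ⇔ p) ⇒ (q + ¬p)) ⇒ (p · p)) · ((¬q ⇔ (q ⇔ (q ⇔ p))) ⇔ (p ⇒ p)) = 1/2 · 1/2 = 1/2
q ⇒ p = 1 ⇒ 1/2 = 1/2
p ⇒ q = 1/2 ⇒ 1 = 1
¬(p ⇒ q) = ¬1 = 0
(q ⇒ p) ⇒ ¬(p ⇒ q) = 1/2 ⇒ 0 = 1/2
((((q ⇔ p) ⇒ (q + ¬p)) ⇒ (p · p)) · ((¬q ⇔ (q ⇔ (q ⇔ p))) ⇔ (p ⇒ p))) + ((q ⇒ p) ⇒ ¬(p ⇒ q)) = 1/2 + 1/2 = 1/2

1/2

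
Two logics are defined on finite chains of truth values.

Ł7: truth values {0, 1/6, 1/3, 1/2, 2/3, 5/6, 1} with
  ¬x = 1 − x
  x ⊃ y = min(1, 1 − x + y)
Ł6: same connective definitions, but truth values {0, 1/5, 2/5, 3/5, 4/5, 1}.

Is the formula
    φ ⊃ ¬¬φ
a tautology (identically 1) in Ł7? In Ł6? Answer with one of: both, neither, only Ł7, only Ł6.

In Ł7: every assignment gives 1 — tautology.
In Ł6: every assignment gives 1 — tautology.

both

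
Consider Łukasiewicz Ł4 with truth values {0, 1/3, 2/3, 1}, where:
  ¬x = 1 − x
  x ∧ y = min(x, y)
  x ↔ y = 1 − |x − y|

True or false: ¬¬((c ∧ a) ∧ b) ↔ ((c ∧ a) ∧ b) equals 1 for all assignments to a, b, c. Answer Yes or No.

Yes

At a = 1, b = 0, c = 1/3, for instance:
c ∧ a = 1/3 ∧ 1 = 1/3
(c ∧ a) ∧ b = 1/3 ∧ 0 = 0
¬((c ∧ a) ∧ b) = ¬0 = 1
¬¬((c ∧ a) ∧ b) = ¬1 = 0
¬¬((c ∧ a) ∧ b) ↔ ((c ∧ a) ∧ b) = 0 ↔ 0 = 1
and checking the remaining 63 assignments likewise gives ≥ 1 in every case.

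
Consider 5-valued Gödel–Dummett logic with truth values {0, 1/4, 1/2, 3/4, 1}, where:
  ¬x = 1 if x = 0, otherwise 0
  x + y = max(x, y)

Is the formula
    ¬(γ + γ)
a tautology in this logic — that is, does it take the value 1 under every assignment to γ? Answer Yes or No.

No

Counterexample: take γ = 1/4.
γ + γ = 1/4 + 1/4 = 1/4
¬(γ + γ) = ¬1/4 = 0
This gives 0 ≠ 1.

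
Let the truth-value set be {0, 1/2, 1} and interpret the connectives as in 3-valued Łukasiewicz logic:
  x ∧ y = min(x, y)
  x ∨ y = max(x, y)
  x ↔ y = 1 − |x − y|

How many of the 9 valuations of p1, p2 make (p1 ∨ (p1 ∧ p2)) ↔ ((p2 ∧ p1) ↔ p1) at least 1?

p1 = 0, p2 = 0 ↦ 0  <
p1 = 0, p2 = 1/2 ↦ 0  <
p1 = 0, p2 = 1 ↦ 0  <
p1 = 1/2, p2 = 0 ↦ 1  ≥
p1 = 1/2, p2 = 1/2 ↦ 1/2  <
p1 = 1/2, p2 = 1 ↦ 1/2  <
p1 = 1, p2 = 0 ↦ 0  <
p1 = 1, p2 = 1/2 ↦ 1/2  <
p1 = 1, p2 = 1 ↦ 1  ≥
So 2 of the 9 assignments meet the threshold.

2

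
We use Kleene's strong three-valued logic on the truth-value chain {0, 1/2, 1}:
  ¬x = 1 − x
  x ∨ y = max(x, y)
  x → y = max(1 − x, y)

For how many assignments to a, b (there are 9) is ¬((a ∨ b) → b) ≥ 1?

a = 0, b = 0 ↦ 0  <
a = 0, b = 1/2 ↦ 1/2  <
a = 0, b = 1 ↦ 0  <
a = 1/2, b = 0 ↦ 1/2  <
a = 1/2, b = 1/2 ↦ 1/2  <
a = 1/2, b = 1 ↦ 0  <
a = 1, b = 0 ↦ 1  ≥
a = 1, b = 1/2 ↦ 1/2  <
a = 1, b = 1 ↦ 0  <
So 1 of the 9 assignments meets the threshold.

1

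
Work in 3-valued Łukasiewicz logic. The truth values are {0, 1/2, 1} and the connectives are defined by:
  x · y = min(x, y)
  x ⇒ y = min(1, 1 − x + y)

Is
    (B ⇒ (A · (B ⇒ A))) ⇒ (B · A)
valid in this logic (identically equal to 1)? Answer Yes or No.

No

Counterexample: take A = 0, B = 0.
B ⇒ A = 0 ⇒ 0 = 1
A · (B ⇒ A) = 0 · 1 = 0
B ⇒ (A · (B ⇒ A)) = 0 ⇒ 0 = 1
B · A = 0 · 0 = 0
(B ⇒ (A · (B ⇒ A))) ⇒ (B · A) = 1 ⇒ 0 = 0
This gives 0 ≠ 1.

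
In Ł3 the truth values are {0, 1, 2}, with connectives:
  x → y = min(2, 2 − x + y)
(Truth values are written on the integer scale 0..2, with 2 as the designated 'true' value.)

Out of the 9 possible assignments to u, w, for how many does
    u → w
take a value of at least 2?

6

u = 0, w = 0 ↦ 2  ≥
u = 0, w = 1 ↦ 2  ≥
u = 0, w = 2 ↦ 2  ≥
u = 1, w = 0 ↦ 1  <
u = 1, w = 1 ↦ 2  ≥
u = 1, w = 2 ↦ 2  ≥
u = 2, w = 0 ↦ 0  <
u = 2, w = 1 ↦ 1  <
u = 2, w = 2 ↦ 2  ≥
So 6 of the 9 assignments meet the threshold.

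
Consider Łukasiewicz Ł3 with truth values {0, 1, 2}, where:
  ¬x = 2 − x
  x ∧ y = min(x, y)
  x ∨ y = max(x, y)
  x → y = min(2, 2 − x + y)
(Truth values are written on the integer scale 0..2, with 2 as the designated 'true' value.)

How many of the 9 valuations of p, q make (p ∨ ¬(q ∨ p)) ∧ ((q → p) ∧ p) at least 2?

3

p = 0, q = 0 ↦ 0  <
p = 0, q = 1 ↦ 0  <
p = 0, q = 2 ↦ 0  <
p = 1, q = 0 ↦ 1  <
p = 1, q = 1 ↦ 1  <
p = 1, q = 2 ↦ 1  <
p = 2, q = 0 ↦ 2  ≥
p = 2, q = 1 ↦ 2  ≥
p = 2, q = 2 ↦ 2  ≥
So 3 of the 9 assignments meet the threshold.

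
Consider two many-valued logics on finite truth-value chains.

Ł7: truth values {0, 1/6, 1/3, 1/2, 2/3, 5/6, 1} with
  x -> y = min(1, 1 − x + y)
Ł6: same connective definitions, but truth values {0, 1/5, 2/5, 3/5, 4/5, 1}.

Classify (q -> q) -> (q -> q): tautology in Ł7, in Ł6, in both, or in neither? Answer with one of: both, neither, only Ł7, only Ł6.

In Ł7: every assignment gives 1 — tautology.
In Ł6: every assignment gives 1 — tautology.

both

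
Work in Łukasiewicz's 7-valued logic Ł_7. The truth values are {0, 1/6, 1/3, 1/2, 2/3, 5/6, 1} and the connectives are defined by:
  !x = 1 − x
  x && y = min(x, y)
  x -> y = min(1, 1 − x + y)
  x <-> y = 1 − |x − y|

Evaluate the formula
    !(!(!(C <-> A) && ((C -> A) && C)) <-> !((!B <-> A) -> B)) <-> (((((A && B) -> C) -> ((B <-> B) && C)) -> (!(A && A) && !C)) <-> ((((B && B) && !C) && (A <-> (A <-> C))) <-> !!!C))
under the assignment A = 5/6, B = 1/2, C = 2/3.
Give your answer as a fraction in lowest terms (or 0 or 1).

C <-> A = 2/3 <-> 5/6 = 5/6
!(C <-> A) = !5/6 = 1/6
C -> A = 2/3 -> 5/6 = 1
(C -> A) && C = 1 && 2/3 = 2/3
!(C <-> A) && ((C -> A) && C) = 1/6 && 2/3 = 1/6
!(!(C <-> A) && ((C -> A) && C)) = !1/6 = 5/6
!B = !1/2 = 1/2
!B <-> A = 1/2 <-> 5/6 = 2/3
(!B <-> A) -> B = 2/3 -> 1/2 = 5/6
!((!B <-> A) -> B) = !5/6 = 1/6
!(!(C <-> A) && ((C -> A) && C)) <-> !((!B <-> A) -> B) = 5/6 <-> 1/6 = 1/3
!(!(!(C <-> A) && ((C -> A) && C)) <-> !((!B <-> A) -> B)) = !1/3 = 2/3
A && B = 5/6 && 1/2 = 1/2
(A && B) -> C = 1/2 -> 2/3 = 1
B <-> B = 1/2 <-> 1/2 = 1
(B <-> B) && C = 1 && 2/3 = 2/3
((A && B) -> C) -> ((B <-> B) && C) = 1 -> 2/3 = 2/3
A && A = 5/6 && 5/6 = 5/6
!(A && A) = !5/6 = 1/6
!C = !2/3 = 1/3
!(A && A) && !C = 1/6 && 1/3 = 1/6
(((A && B) -> C) -> ((B <-> B) && C)) -> (!(A && A) && !C) = 2/3 -> 1/6 = 1/2
B && B = 1/2 && 1/2 = 1/2
!C = !2/3 = 1/3
(B && B) && !C = 1/2 && 1/3 = 1/3
A <-> C = 5/6 <-> 2/3 = 5/6
A <-> (A <-> C) = 5/6 <-> 5/6 = 1
((B && B) && !C) && (A <-> (A <-> C)) = 1/3 && 1 = 1/3
!C = !2/3 = 1/3
!!C = !1/3 = 2/3
!!!C = !2/3 = 1/3
(((B && B) && !C) && (A <-> (A <-> C))) <-> !!!C = 1/3 <-> 1/3 = 1
((((A && B) -> C) -> ((B <-> B) && C)) -> (!(A && A) && !C)) <-> ((((B && B) && !C) && (A <-> (A <-> C))) <-> !!!C) = 1/2 <-> 1 = 1/2
!(!(!(C <-> A) && ((C -> A) && C)) <-> !((!B <-> A) -> B)) <-> (((((A && B) -> C) -> ((B <-> B) && C)) -> (!(A && A) && !C)) <-> ((((B && B) && !C) && (A <-> (A <-> C))) <-> !!!C)) = 2/3 <-> 1/2 = 5/6

5/6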